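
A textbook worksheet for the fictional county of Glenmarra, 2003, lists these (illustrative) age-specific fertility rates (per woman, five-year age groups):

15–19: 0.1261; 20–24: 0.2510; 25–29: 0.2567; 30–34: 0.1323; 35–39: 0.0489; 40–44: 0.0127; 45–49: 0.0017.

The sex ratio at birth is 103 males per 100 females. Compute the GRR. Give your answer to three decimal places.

2.043

Proportion female at birth = 100 / (100 + 103) = 0.49261.
Sum of ASFRs = 0.1261 + 0.2510 + 0.2567 + 0.1323 + 0.0489 + 0.0127 + 0.0017 = 0.8294
TFR = 5 × 0.8294 = 4.147
GRR = 0.49261 × 4.147 = 2.04285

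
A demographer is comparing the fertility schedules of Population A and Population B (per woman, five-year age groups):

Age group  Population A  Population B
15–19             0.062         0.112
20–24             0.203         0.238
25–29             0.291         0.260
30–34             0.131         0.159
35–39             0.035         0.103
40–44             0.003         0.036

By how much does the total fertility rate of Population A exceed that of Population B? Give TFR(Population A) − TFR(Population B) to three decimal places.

-0.915

Population A:
  Sum of ASFRs = 0.062 + 0.203 + 0.291 + 0.131 + 0.035 + 0.003 = 0.725
  TFR = 5 × 0.725 = 3.625
Population B:
  Sum of ASFRs = 0.112 + 0.238 + 0.260 + 0.159 + 0.103 + 0.036 = 0.908
  TFR = 5 × 0.908 = 4.54
Difference = 3.625 − 4.54 = -0.915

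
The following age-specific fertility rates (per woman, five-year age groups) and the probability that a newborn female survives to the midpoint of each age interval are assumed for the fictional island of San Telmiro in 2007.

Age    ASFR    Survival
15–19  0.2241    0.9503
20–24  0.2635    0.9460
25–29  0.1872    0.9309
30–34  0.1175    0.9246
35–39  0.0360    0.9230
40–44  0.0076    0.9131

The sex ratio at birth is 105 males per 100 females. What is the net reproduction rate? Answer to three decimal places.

Proportion female at birth = 100 / (100 + 105) = 0.48780.
Survival-weighted fertility by age (5·fₓ·Sₓ):
  15–19: 5 × 0.2241 × 0.9503 = 1.06481
  20–24: 5 × 0.2635 × 0.9460 = 1.24636
  25–29: 5 × 0.1872 × 0.9309 = 0.87132
  30–34: 5 × 0.1175 × 0.9246 = 0.54320
  35–39: 5 × 0.0360 × 0.9230 = 0.16614
  40–44: 5 × 0.0076 × 0.9131 = 0.03470
Sum = 3.92653
NRR = 0.48780 × 3.92653 = 1.91536
An NRR exceeding 1 indicates intrinsic growth under these rates.

1.915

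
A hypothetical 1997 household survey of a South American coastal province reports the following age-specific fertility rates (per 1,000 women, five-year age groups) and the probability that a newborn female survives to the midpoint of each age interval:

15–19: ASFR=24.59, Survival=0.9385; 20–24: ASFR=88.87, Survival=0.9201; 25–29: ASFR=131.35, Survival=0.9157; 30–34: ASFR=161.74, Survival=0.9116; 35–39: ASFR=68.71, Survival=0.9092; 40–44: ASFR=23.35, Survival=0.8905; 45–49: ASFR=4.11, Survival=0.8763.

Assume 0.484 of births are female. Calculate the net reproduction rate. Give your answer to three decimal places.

Proportion female at birth = 0.484.
Per-age-group product (5 × ASFR × survival probability):
  15–19: 5 × 24.59/1000 × 0.9385 = 0.11539
  20–24: 5 × 88.87/1000 × 0.9201 = 0.40885
  25–29: 5 × 131.35/1000 × 0.9157 = 0.60139
  30–34: 5 × 161.74/1000 × 0.9116 = 0.73721
  35–39: 5 × 68.71/1000 × 0.9092 = 0.31236
  40–44: 5 × 23.35/1000 × 0.8905 = 0.10397
  45–49: 5 × 4.11/1000 × 0.8763 = 0.01801
Sum = 2.29718
NRR = 0.484 × 2.29718 = 1.11184
NRR > 1, so each generation more than replaces itself.

1.112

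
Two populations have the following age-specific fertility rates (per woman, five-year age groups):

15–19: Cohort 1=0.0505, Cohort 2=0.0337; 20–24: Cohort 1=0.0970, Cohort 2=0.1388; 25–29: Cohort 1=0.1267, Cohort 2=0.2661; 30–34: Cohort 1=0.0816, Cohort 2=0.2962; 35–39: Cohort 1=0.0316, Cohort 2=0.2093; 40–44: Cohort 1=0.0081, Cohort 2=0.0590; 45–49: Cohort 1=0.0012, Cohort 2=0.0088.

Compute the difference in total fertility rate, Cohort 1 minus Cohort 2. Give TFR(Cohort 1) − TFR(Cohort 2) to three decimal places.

-3.076

Cohort 1:
  Sum of ASFRs = 0.0505 + 0.0970 + 0.1267 + 0.0816 + 0.0316 + 0.0081 + 0.0012 = 0.3967
  TFR = 5 × 0.3967 = 1.9835
Cohort 2:
  Sum of ASFRs = 0.0337 + 0.1388 + 0.2661 + 0.2962 + 0.2093 + 0.0590 + 0.0088 = 1.0119
  TFR = 5 × 1.0119 = 5.0595
Difference = 1.9835 − 5.0595 = -3.076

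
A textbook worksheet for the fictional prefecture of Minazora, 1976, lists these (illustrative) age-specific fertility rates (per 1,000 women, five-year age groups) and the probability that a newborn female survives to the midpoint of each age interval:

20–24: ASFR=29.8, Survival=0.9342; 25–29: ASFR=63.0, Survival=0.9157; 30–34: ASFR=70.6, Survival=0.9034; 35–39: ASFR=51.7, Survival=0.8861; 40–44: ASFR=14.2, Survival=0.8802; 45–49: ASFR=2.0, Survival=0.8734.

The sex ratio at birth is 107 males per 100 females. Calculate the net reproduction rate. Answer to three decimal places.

Proportion female at birth = 100 / (100 + 107) = 0.48309.
Each age group contributes 5 × ASFR × survival:
  20–24: 5 × 29.8/1000 × 0.9342 = 0.13920
  25–29: 5 × 63.0/1000 × 0.9157 = 0.28845
  30–34: 5 × 70.6/1000 × 0.9034 = 0.31890
  35–39: 5 × 51.7/1000 × 0.8861 = 0.22906
  40–44: 5 × 14.2/1000 × 0.8802 = 0.06249
  45–49: 5 × 2.0/1000 × 0.8734 = 0.00873
Sum = 1.04683
NRR = 0.48309 × 1.04683 = 0.50571
With NRR below 1 the population is below replacement fertility.

0.506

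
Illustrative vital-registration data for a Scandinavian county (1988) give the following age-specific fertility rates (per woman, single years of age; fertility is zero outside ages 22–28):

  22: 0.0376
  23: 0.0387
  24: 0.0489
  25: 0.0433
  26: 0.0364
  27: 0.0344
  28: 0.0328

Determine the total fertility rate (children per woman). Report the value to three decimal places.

Sum of ASFRs = 0.0376 + 0.0387 + 0.0489 + 0.0433 + 0.0364 + 0.0344 + 0.0328 = 0.2721
TFR = 0.2721

0.272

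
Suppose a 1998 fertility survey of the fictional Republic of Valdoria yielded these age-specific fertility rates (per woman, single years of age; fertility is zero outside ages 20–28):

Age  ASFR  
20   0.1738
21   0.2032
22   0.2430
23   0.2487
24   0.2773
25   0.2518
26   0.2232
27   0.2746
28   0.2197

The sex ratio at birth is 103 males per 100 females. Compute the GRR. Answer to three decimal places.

Proportion female at birth = 100 / (100 + 103) = 0.49261.
Sum of ASFRs = 0.1738 + 0.2032 + 0.2430 + 0.2487 + 0.2773 + 0.2518 + 0.2232 + 0.2746 + 0.2197 = 2.1153
TFR = 2.1153
GRR = 0.49261 × 2.1153 = 1.04202

1.042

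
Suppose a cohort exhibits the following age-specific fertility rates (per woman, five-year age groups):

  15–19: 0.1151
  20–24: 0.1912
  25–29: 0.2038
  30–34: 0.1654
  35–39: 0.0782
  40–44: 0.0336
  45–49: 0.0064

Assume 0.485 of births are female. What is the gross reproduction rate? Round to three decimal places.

1.925

Proportion female at birth = 0.485.
Sum of ASFRs = 0.1151 + 0.1912 + 0.2038 + 0.1654 + 0.0782 + 0.0336 + 0.0064 = 0.7937
TFR = 5 × 0.7937 = 3.9685
GRR = 0.485 × 3.9685 = 1.92472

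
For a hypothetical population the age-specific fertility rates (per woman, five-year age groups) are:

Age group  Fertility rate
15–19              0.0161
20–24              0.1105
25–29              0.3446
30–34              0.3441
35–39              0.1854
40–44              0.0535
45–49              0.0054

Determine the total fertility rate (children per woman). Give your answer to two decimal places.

5.30

Sum of ASFRs = 0.0161 + 0.1105 + 0.3446 + 0.3441 + 0.1854 + 0.0535 + 0.0054 = 1.0596
TFR = 5 × 1.0596 = 5.298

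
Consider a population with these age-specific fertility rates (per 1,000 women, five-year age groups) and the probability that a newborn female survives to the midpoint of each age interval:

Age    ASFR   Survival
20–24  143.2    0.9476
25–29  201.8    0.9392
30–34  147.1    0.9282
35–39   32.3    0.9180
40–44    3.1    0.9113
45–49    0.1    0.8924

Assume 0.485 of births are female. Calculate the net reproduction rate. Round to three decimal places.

1.199

Proportion female at birth = 0.485.
Survival-weighted fertility by age (5·fₓ·Sₓ):
  20–24: 5 × 143.2/1000 × 0.9476 = 0.67848
  25–29: 5 × 201.8/1000 × 0.9392 = 0.94765
  30–34: 5 × 147.1/1000 × 0.9282 = 0.68269
  35–39: 5 × 32.3/1000 × 0.9180 = 0.14826
  40–44: 5 × 3.1/1000 × 0.9113 = 0.01413
  45–49: 5 × 0.1/1000 × 0.8924 = 0.00045
Sum = 2.47166
NRR = 0.485 × 2.47166 = 1.19876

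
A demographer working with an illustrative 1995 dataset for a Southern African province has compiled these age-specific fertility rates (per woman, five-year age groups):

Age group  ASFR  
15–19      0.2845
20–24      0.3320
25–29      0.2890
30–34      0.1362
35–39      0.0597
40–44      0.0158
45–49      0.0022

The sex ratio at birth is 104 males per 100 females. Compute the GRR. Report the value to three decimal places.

2.744

Proportion female at birth = 100 / (100 + 104) = 0.49020.
Sum of ASFRs = 0.2845 + 0.3320 + 0.2890 + 0.1362 + 0.0597 + 0.0158 + 0.0022 = 1.1194
TFR = 5 × 1.1194 = 5.597
GRR = 0.49020 × 5.597 = 2.74365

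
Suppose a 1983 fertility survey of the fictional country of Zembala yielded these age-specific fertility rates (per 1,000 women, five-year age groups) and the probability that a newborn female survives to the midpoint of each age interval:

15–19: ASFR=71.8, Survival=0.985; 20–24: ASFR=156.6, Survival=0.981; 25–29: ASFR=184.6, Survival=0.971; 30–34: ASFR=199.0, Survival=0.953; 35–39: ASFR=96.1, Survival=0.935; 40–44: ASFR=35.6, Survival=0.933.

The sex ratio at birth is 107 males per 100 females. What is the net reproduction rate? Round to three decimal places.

1.730

Proportion female at birth = 100 / (100 + 107) = 0.48309.
Survival-weighted fertility by age (5·fₓ·Sₓ):
  15–19: 5 × 71.8/1000 × 0.985 = 0.35362
  20–24: 5 × 156.6/1000 × 0.981 = 0.76812
  25–29: 5 × 184.6/1000 × 0.971 = 0.89623
  30–34: 5 × 199.0/1000 × 0.953 = 0.94824
  35–39: 5 × 96.1/1000 × 0.935 = 0.44927
  40–44: 5 × 35.6/1000 × 0.933 = 0.16607
Sum = 3.58155
NRR = 0.48309 × 3.58155 = 1.73021
With NRR above 1 the population is above replacement fertility.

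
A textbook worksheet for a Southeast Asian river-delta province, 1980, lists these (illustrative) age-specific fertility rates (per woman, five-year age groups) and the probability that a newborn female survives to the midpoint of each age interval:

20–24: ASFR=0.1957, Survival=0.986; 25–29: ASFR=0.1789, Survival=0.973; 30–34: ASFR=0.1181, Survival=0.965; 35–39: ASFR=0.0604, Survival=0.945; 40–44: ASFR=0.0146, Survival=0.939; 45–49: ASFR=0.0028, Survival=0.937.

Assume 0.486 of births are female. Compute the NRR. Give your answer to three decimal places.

Proportion female at birth = 0.486.
Weighting each age-specific rate by interval width and survival:
  20–24: 5 × 0.1957 × 0.986 = 0.96480
  25–29: 5 × 0.1789 × 0.973 = 0.87035
  30–34: 5 × 0.1181 × 0.965 = 0.56983
  35–39: 5 × 0.0604 × 0.945 = 0.28539
  40–44: 5 × 0.0146 × 0.939 = 0.06855
  45–49: 5 × 0.0028 × 0.937 = 0.01312
Sum = 2.77204
NRR = 0.486 × 2.77204 = 1.34721

1.347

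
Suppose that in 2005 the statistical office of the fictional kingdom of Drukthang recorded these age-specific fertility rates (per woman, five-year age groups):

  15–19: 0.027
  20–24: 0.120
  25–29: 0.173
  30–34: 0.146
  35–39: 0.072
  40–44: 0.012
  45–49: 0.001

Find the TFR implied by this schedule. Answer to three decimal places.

2.755

Sum of ASFRs = 0.027 + 0.120 + 0.173 + 0.146 + 0.072 + 0.012 + 0.001 = 0.551
TFR = 5 × 0.551 = 2.755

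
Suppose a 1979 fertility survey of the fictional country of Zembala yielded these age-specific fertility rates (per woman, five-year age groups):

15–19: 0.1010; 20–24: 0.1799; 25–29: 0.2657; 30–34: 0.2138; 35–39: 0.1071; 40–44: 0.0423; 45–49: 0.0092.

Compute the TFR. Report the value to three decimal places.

4.595

Sum of ASFRs = 0.1010 + 0.1799 + 0.2657 + 0.2138 + 0.1071 + 0.0423 + 0.0092 = 0.9190
TFR = 5 × 0.9190 = 4.595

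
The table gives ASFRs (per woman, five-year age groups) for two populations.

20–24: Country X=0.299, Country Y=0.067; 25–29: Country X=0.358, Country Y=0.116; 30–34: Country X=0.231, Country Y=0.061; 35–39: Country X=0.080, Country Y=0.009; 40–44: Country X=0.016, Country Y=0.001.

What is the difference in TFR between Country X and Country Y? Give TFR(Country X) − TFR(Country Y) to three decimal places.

3.650

Country X:
  Sum of ASFRs = 0.299 + 0.358 + 0.231 + 0.080 + 0.016 = 0.984
  TFR = 5 × 0.984 = 4.92
Country Y:
  Sum of ASFRs = 0.067 + 0.116 + 0.061 + 0.009 + 0.001 = 0.254
  TFR = 5 × 0.254 = 1.27
Difference = 4.92 − 1.27 = 3.65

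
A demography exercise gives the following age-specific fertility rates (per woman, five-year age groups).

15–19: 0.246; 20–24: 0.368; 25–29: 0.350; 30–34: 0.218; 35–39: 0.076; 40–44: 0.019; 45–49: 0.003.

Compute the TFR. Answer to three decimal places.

Sum of ASFRs = 0.246 + 0.368 + 0.350 + 0.218 + 0.076 + 0.019 + 0.003 = 1.280
TFR = 5 × 1.280 = 6.4

6.400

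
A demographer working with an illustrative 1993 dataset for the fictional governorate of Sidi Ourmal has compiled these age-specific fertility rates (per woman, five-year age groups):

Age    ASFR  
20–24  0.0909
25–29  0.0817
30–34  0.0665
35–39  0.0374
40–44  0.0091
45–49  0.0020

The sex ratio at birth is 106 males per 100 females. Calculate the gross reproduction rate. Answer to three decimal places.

0.698

Proportion female at birth = 100 / (100 + 106) = 0.48544.
Sum of ASFRs = 0.0909 + 0.0817 + 0.0665 + 0.0374 + 0.0091 + 0.0020 = 0.2876
TFR = 5 × 0.2876 = 1.438
GRR = 0.48544 × 1.438 = 0.69806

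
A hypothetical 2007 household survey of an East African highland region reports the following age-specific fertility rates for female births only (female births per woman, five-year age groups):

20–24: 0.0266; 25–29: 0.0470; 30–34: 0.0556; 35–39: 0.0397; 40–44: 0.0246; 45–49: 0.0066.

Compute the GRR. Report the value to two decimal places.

1.00

Sum of female ASFRs = 0.0266 + 0.0470 + 0.0556 + 0.0397 + 0.0246 + 0.0066 = 0.2001
GRR = 5 × 0.2001 = 1.0005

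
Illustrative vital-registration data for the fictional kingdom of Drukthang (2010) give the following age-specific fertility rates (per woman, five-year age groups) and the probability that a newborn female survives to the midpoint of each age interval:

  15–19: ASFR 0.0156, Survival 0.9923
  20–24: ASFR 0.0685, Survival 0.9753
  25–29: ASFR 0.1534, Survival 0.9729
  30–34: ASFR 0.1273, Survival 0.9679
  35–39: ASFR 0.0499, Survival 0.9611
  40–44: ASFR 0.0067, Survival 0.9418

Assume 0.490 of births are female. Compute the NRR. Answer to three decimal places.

Proportion female at birth = 0.490.
Weighting each age-specific rate by interval width and survival:
  15–19: 5 × 0.0156 × 0.9923 = 0.07740
  20–24: 5 × 0.0685 × 0.9753 = 0.33404
  25–29: 5 × 0.1534 × 0.9729 = 0.74621
  30–34: 5 × 0.1273 × 0.9679 = 0.61607
  35–39: 5 × 0.0499 × 0.9611 = 0.23979
  40–44: 5 × 0.0067 × 0.9418 = 0.03155
Sum = 2.04506
NRR = 0.490 × 2.04506 = 1.00208

1.002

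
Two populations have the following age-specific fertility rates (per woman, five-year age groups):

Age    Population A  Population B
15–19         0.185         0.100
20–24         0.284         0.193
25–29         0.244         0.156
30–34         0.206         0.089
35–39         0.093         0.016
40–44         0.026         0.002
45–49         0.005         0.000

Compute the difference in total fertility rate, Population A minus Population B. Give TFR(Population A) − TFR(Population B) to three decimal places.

Population A:
  Sum of ASFRs = 0.185 + 0.284 + 0.244 + 0.206 + 0.093 + 0.026 + 0.005 = 1.043
  TFR = 5 × 1.043 = 5.215
Population B:
  Sum of ASFRs = 0.100 + 0.193 + 0.156 + 0.089 + 0.016 + 0.002 + 0.000 = 0.556
  TFR = 5 × 0.556 = 2.78
Difference = 5.215 − 2.78 = 2.435

2.435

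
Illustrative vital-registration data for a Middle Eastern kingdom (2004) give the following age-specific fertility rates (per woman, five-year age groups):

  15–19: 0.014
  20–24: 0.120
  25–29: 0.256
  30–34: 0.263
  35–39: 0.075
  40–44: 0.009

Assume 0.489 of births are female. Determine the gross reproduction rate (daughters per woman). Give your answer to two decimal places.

1.80

Proportion female at birth = 0.489.
Sum of ASFRs = 0.014 + 0.120 + 0.256 + 0.263 + 0.075 + 0.009 = 0.737
TFR = 5 × 0.737 = 3.685
GRR = 0.489 × 3.685 = 1.80197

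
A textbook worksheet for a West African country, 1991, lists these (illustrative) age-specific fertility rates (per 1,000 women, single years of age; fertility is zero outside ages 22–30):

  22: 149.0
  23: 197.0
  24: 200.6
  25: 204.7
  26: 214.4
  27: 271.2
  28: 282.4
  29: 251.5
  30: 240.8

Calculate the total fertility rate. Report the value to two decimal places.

Sum of ASFRs = 149.0 + 197.0 + 200.6 + 204.7 + 214.4 + 271.2 + 282.4 + 251.5 + 240.8 = 2011.6
TFR = 2011.6 / 1000 = 2.0116

2.01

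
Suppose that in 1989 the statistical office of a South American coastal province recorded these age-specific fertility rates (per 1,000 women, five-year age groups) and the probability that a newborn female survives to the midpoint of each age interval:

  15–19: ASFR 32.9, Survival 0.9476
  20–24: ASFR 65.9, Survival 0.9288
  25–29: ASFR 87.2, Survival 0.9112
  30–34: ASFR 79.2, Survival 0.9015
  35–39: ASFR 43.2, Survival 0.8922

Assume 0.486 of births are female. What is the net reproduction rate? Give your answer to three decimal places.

0.685

Proportion female at birth = 0.486.
Survival-weighted fertility by age (5·fₓ·Sₓ):
  15–19: 5 × 32.9/1000 × 0.9476 = 0.15588
  20–24: 5 × 65.9/1000 × 0.9288 = 0.30604
  25–29: 5 × 87.2/1000 × 0.9112 = 0.39728
  30–34: 5 × 79.2/1000 × 0.9015 = 0.35699
  35–39: 5 × 43.2/1000 × 0.8922 = 0.19272
Sum = 1.40891
NRR = 0.486 × 1.40891 = 0.68473
With NRR below 1 the population is below replacement fertility.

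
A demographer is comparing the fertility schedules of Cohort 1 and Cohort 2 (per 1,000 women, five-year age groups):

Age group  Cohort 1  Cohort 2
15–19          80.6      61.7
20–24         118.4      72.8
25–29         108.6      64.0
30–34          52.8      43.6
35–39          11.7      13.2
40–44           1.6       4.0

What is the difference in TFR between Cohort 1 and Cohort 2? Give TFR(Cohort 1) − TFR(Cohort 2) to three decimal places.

0.572

Cohort 1:
  Sum of ASFRs = 80.6 + 118.4 + 108.6 + 52.8 + 11.7 + 1.6 = 373.7
  TFR = 5 × 373.7 / 1000 = 1.8685
Cohort 2:
  Sum of ASFRs = 61.7 + 72.8 + 64.0 + 43.6 + 13.2 + 4.0 = 259.3
  TFR = 5 × 259.3 / 1000 = 1.2965
Difference = 1.8685 − 1.2965 = 0.572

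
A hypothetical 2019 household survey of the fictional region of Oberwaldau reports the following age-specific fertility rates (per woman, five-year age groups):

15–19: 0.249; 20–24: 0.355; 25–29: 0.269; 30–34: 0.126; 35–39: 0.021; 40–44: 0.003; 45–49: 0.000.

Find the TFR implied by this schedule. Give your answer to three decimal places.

5.115

Sum of ASFRs = 0.249 + 0.355 + 0.269 + 0.126 + 0.021 + 0.003 + 0.000 = 1.023
TFR = 5 × 1.023 = 5.115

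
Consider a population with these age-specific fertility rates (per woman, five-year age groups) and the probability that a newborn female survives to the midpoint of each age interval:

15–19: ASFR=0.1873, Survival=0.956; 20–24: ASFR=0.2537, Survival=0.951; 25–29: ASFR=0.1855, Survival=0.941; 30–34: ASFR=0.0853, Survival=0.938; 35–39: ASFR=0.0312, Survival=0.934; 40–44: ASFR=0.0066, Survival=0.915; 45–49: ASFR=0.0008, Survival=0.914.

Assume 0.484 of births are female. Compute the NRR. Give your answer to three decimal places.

1.720

Proportion female at birth = 0.484.
Per-age-group product (5 × ASFR × survival probability):
  15–19: 5 × 0.1873 × 0.956 = 0.89529
  20–24: 5 × 0.2537 × 0.951 = 1.20634
  25–29: 5 × 0.1855 × 0.941 = 0.87278
  30–34: 5 × 0.0853 × 0.938 = 0.40006
  35–39: 5 × 0.0312 × 0.934 = 0.14570
  40–44: 5 × 0.0066 × 0.915 = 0.03020
  45–49: 5 × 0.0008 × 0.914 = 0.00366
Sum = 3.55403
NRR = 0.484 × 3.55403 = 1.72015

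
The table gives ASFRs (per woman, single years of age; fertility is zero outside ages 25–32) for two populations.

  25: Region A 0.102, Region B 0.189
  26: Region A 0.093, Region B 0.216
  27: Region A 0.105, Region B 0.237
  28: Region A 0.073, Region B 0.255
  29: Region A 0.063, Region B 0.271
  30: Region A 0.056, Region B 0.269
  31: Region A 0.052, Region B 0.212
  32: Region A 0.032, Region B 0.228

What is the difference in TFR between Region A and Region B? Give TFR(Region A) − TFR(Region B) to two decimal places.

Region A:
  Sum of ASFRs = 0.102 + 0.093 + 0.105 + 0.073 + 0.063 + 0.056 + 0.052 + 0.032 = 0.576
  TFR = 0.576
Region B:
  Sum of ASFRs = 0.189 + 0.216 + 0.237 + 0.255 + 0.271 + 0.269 + 0.212 + 0.228 = 1.877
  TFR = 1.877
Difference = 0.576 − 1.877 = -1.301

-1.30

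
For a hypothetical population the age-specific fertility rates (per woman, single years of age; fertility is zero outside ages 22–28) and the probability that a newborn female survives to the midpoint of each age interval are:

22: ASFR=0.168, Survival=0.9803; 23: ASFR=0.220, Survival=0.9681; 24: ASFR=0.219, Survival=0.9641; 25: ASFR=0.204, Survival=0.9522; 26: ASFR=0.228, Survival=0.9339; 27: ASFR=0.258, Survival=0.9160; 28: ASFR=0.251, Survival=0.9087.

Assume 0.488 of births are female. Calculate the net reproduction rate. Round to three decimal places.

0.713

Proportion female at birth = 0.488.
Weighting each age-specific rate by interval width and survival:
  22: 1 × 0.168 × 0.9803 = 0.16469
  23: 1 × 0.220 × 0.9681 = 0.21298
  24: 1 × 0.219 × 0.9641 = 0.21114
  25: 1 × 0.204 × 0.9522 = 0.19425
  26: 1 × 0.228 × 0.9339 = 0.21293
  27: 1 × 0.258 × 0.9160 = 0.23633
  28: 1 × 0.251 × 0.9087 = 0.22808
Sum = 1.46040
NRR = 0.488 × 1.46040 = 0.71268
With NRR below 1 the population is below replacement fertility.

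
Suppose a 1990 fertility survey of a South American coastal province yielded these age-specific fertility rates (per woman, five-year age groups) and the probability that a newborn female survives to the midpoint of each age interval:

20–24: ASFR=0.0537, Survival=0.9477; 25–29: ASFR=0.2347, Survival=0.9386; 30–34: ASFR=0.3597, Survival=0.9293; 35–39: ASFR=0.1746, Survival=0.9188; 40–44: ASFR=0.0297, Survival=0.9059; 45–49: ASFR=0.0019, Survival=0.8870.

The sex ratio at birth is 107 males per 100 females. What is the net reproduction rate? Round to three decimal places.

1.919

Proportion female at birth = 100 / (100 + 107) = 0.48309.
Per-age-group product (5 × ASFR × survival probability):
  20–24: 5 × 0.0537 × 0.9477 = 0.25446
  25–29: 5 × 0.2347 × 0.9386 = 1.10145
  30–34: 5 × 0.3597 × 0.9293 = 1.67135
  35–39: 5 × 0.1746 × 0.9188 = 0.80211
  40–44: 5 × 0.0297 × 0.9059 = 0.13453
  45–49: 5 × 0.0019 × 0.8870 = 0.00843
Sum = 3.97233
NRR = 0.48309 × 3.97233 = 1.91899
With NRR above 1 the population is above replacement fertility.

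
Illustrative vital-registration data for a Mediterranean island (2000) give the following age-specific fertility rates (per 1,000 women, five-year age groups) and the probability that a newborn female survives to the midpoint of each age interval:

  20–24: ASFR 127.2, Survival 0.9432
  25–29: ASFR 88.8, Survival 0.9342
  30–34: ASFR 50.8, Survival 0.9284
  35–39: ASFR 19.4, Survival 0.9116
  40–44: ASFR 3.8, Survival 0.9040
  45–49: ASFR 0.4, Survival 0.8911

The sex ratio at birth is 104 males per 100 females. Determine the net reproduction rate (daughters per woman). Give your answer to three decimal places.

Proportion female at birth = 100 / (100 + 104) = 0.49020.
Each age group contributes 5 × ASFR × survival:
  20–24: 5 × 127.2/1000 × 0.9432 = 0.59988
  25–29: 5 × 88.8/1000 × 0.9342 = 0.41478
  30–34: 5 × 50.8/1000 × 0.9284 = 0.23581
  35–39: 5 × 19.4/1000 × 0.9116 = 0.08843
  40–44: 5 × 3.8/1000 × 0.9040 = 0.01718
  45–49: 5 × 0.4/1000 × 0.8911 = 0.00178
Sum = 1.35786
NRR = 0.49020 × 1.35786 = 0.66562
NRR < 1, so the cohort does not fully replace itself.

0.666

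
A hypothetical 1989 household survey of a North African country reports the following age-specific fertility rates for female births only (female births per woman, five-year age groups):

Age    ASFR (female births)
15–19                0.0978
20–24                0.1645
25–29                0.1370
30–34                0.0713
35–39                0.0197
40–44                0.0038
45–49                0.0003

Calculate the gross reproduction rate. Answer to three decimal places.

Sum of female ASFRs = 0.0978 + 0.1645 + 0.1370 + 0.0713 + 0.0197 + 0.0038 + 0.0003 = 0.4944
GRR = 5 × 0.4944 = 2.472

2.472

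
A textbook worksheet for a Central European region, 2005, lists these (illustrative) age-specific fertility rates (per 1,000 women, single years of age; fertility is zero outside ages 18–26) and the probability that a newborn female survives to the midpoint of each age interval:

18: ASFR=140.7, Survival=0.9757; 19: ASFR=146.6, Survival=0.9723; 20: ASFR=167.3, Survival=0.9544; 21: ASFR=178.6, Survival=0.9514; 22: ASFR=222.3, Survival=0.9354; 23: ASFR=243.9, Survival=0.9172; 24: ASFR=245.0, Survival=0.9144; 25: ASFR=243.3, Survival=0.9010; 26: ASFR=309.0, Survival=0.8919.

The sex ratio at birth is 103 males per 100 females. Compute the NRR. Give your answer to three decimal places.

Proportion female at birth = 100 / (100 + 103) = 0.49261.
Each age group contributes 1 × ASFR × survival:
  18: 1 × 140.7/1000 × 0.9757 = 0.13728
  19: 1 × 146.6/1000 × 0.9723 = 0.14254
  20: 1 × 167.3/1000 × 0.9544 = 0.15967
  21: 1 × 178.6/1000 × 0.9514 = 0.16992
  22: 1 × 222.3/1000 × 0.9354 = 0.20794
  23: 1 × 243.9/1000 × 0.9172 = 0.22371
  24: 1 × 245.0/1000 × 0.9144 = 0.22403
  25: 1 × 243.3/1000 × 0.9010 = 0.21921
  26: 1 × 309.0/1000 × 0.8919 = 0.27560
Sum = 1.75990
NRR = 0.49261 × 1.75990 = 0.86694

0.867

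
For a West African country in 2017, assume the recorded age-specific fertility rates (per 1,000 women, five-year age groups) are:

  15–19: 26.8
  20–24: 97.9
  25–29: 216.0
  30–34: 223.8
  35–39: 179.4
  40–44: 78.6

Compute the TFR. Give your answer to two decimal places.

Sum of ASFRs = 26.8 + 97.9 + 216.0 + 223.8 + 179.4 + 78.6 = 822.5
TFR = 5 × 822.5 / 1000 = 4.1125

4.11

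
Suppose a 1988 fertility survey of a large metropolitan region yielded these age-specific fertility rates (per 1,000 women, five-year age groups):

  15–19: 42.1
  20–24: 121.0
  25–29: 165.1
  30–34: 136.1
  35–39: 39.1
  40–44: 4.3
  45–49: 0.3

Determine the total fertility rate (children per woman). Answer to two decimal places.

Sum of ASFRs = 42.1 + 121.0 + 165.1 + 136.1 + 39.1 + 4.3 + 0.3 = 508.0
TFR = 5 × 508.0 / 1000 = 2.54

2.54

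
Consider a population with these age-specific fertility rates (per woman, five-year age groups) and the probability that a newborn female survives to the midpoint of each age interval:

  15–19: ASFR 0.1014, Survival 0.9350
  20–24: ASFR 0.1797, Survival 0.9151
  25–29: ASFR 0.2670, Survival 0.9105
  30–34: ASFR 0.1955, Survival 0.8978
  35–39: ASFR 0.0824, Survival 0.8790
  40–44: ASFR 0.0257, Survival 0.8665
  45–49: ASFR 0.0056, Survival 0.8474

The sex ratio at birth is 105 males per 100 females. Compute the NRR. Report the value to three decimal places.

1.896

Proportion female at birth = 100 / (100 + 105) = 0.48780.
Each age group contributes 5 × ASFR × survival:
  15–19: 5 × 0.1014 × 0.9350 = 0.47405
  20–24: 5 × 0.1797 × 0.9151 = 0.82222
  25–29: 5 × 0.2670 × 0.9105 = 1.21552
  30–34: 5 × 0.1955 × 0.8978 = 0.87760
  35–39: 5 × 0.0824 × 0.8790 = 0.36215
  40–44: 5 × 0.0257 × 0.8665 = 0.11135
  45–49: 5 × 0.0056 × 0.8474 = 0.02373
Sum = 3.88662
NRR = 0.48780 × 3.88662 = 1.89589
With NRR above 1 the population is above replacement fertility.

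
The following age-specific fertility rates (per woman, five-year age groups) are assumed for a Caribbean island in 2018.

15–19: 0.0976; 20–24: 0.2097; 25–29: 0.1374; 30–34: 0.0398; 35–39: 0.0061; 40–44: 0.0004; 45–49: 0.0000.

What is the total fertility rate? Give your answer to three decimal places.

2.455

Sum of ASFRs = 0.0976 + 0.2097 + 0.1374 + 0.0398 + 0.0061 + 0.0004 + 0.0000 = 0.4910
TFR = 5 × 0.4910 = 2.455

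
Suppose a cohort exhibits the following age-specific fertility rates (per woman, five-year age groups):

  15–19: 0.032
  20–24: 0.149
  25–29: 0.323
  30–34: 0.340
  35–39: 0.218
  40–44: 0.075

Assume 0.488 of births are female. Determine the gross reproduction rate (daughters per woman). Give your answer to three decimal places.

Proportion female at birth = 0.488.
Sum of ASFRs = 0.032 + 0.149 + 0.323 + 0.340 + 0.218 + 0.075 = 1.137
TFR = 5 × 1.137 = 5.685
GRR = 0.488 × 5.685 = 2.77428

2.774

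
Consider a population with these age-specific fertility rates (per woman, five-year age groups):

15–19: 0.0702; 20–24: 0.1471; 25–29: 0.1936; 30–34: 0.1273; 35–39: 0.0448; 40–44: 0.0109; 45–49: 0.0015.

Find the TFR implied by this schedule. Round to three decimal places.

2.977

Sum of ASFRs = 0.0702 + 0.1471 + 0.1936 + 0.1273 + 0.0448 + 0.0109 + 0.0015 = 0.5954
TFR = 5 × 0.5954 = 2.977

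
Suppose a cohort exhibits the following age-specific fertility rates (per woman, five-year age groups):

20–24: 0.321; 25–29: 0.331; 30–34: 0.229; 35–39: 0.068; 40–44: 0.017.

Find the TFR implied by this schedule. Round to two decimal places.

Sum of ASFRs = 0.321 + 0.331 + 0.229 + 0.068 + 0.017 = 0.966
TFR = 5 × 0.966 = 4.83

4.83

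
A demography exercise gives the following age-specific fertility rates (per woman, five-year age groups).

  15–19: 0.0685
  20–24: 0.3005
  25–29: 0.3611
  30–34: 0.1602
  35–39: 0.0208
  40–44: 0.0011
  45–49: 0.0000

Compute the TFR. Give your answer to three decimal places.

Sum of ASFRs = 0.0685 + 0.3005 + 0.3611 + 0.1602 + 0.0208 + 0.0011 + 0.0000 = 0.9122
TFR = 5 × 0.9122 = 4.561

4.561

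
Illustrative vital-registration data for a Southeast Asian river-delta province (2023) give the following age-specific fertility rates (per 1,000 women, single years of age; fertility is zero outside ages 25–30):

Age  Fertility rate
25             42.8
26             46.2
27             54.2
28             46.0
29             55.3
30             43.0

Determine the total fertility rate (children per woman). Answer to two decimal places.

Sum of ASFRs = 42.8 + 46.2 + 54.2 + 46.0 + 55.3 + 43.0 = 287.5
TFR = 287.5 / 1000 = 0.2875

0.29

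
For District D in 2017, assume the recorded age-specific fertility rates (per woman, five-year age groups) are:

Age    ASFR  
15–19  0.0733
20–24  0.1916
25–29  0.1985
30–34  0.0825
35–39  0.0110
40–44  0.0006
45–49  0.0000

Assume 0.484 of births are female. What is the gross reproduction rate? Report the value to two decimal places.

Proportion female at birth = 0.484.
Sum of ASFRs = 0.0733 + 0.1916 + 0.1985 + 0.0825 + 0.0110 + 0.0006 + 0.0000 = 0.5575
TFR = 5 × 0.5575 = 2.7875
GRR = 0.484 × 2.7875 = 1.34915

1.35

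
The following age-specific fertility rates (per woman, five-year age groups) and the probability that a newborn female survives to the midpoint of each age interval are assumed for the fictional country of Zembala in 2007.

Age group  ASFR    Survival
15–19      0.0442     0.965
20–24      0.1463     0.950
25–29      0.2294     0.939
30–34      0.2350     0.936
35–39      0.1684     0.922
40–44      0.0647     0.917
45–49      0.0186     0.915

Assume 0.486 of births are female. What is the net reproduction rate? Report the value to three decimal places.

Proportion female at birth = 0.486.
Per-age-group product (5 × ASFR × survival probability):
  15–19: 5 × 0.0442 × 0.965 = 0.21327
  20–24: 5 × 0.1463 × 0.950 = 0.69493
  25–29: 5 × 0.2294 × 0.939 = 1.07703
  30–34: 5 × 0.2350 × 0.936 = 1.09980
  35–39: 5 × 0.1684 × 0.922 = 0.77632
  40–44: 5 × 0.0647 × 0.917 = 0.29665
  45–49: 5 × 0.0186 × 0.915 = 0.08510
Sum = 4.24310
NRR = 0.486 × 4.24310 = 2.06215

2.062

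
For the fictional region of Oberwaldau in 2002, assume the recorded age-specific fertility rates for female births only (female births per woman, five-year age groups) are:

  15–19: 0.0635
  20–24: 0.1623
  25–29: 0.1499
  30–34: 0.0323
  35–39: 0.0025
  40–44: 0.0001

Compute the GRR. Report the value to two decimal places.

2.05

Sum of female ASFRs = 0.0635 + 0.1623 + 0.1499 + 0.0323 + 0.0025 + 0.0001 = 0.4106
GRR = 5 × 0.4106 = 2.053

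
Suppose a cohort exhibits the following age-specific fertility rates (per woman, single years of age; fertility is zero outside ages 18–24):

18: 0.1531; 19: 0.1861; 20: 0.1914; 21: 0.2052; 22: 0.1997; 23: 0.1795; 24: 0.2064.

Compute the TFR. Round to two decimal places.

Sum of ASFRs = 0.1531 + 0.1861 + 0.1914 + 0.2052 + 0.1997 + 0.1795 + 0.2064 = 1.3214
TFR = 1.3214

1.32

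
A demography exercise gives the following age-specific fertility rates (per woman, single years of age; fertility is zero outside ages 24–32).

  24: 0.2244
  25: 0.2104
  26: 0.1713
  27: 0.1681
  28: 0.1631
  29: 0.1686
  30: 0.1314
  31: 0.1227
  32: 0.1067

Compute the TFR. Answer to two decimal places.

1.47

Sum of ASFRs = 0.2244 + 0.2104 + 0.1713 + 0.1681 + 0.1631 + 0.1686 + 0.1314 + 0.1227 + 0.1067 = 1.4667
TFR = 1.4667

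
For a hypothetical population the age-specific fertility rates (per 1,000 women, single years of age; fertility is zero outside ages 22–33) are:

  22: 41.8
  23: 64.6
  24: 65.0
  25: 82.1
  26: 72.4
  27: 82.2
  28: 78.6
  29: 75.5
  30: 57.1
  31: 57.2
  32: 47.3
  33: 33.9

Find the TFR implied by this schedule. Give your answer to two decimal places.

Sum of ASFRs = 41.8 + 64.6 + 65.0 + 82.1 + 72.4 + 82.2 + 78.6 + 75.5 + 57.1 + 57.2 + 47.3 + 33.9 = 757.7
TFR = 757.7 / 1000 = 0.7577

0.76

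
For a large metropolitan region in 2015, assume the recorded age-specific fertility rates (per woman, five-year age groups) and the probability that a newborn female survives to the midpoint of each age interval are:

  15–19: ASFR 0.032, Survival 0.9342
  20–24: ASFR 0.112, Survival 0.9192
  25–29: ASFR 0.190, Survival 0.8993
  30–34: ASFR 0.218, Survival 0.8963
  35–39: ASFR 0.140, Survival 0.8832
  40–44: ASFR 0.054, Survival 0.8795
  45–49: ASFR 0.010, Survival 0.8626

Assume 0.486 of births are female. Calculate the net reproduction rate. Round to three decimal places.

1.650

Proportion female at birth = 0.486.
Survival-weighted fertility by age (5·fₓ·Sₓ):
  15–19: 5 × 0.032 × 0.9342 = 0.14947
  20–24: 5 × 0.112 × 0.9192 = 0.51475
  25–29: 5 × 0.190 × 0.8993 = 0.85434
  30–34: 5 × 0.218 × 0.8963 = 0.97697
  35–39: 5 × 0.140 × 0.8832 = 0.61824
  40–44: 5 × 0.054 × 0.8795 = 0.23747
  45–49: 5 × 0.010 × 0.8626 = 0.04313
Sum = 3.39437
NRR = 0.486 × 3.39437 = 1.64966
NRR > 1, so each generation more than replaces itself.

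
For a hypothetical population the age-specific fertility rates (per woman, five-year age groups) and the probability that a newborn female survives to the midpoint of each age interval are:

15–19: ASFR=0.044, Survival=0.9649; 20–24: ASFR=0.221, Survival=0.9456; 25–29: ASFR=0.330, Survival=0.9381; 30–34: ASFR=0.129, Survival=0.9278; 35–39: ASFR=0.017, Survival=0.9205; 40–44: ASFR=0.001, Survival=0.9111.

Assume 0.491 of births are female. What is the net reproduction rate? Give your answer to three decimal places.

Proportion female at birth = 0.491.
Per-age-group product (5 × ASFR × survival probability):
  15–19: 5 × 0.044 × 0.9649 = 0.21228
  20–24: 5 × 0.221 × 0.9456 = 1.04489
  25–29: 5 × 0.330 × 0.9381 = 1.54787
  30–34: 5 × 0.129 × 0.9278 = 0.59843
  35–39: 5 × 0.017 × 0.9205 = 0.07824
  40–44: 5 × 0.001 × 0.9111 = 0.00456
Sum = 3.48627
NRR = 0.491 × 3.48627 = 1.71176
NRR > 1, so each generation more than replaces itself.

1.712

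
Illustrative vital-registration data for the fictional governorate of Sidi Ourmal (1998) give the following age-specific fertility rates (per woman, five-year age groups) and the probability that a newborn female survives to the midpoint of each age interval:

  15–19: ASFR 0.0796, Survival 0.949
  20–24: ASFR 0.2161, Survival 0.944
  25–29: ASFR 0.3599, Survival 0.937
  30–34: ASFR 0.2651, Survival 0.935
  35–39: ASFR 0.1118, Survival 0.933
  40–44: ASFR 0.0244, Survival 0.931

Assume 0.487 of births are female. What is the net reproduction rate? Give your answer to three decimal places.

2.415

Proportion female at birth = 0.487.
Survival-weighted fertility by age (5·fₓ·Sₓ):
  15–19: 5 × 0.0796 × 0.949 = 0.37770
  20–24: 5 × 0.2161 × 0.944 = 1.01999
  25–29: 5 × 0.3599 × 0.937 = 1.68613
  30–34: 5 × 0.2651 × 0.935 = 1.23934
  35–39: 5 × 0.1118 × 0.933 = 0.52155
  40–44: 5 × 0.0244 × 0.931 = 0.11358
Sum = 4.95829
NRR = 0.487 × 4.95829 = 2.41469
NRR > 1, so each generation more than replaces itself.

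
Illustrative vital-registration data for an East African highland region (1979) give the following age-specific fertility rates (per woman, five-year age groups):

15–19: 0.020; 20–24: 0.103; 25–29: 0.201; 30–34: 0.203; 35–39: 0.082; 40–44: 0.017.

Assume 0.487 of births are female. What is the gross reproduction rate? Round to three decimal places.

1.524

Proportion female at birth = 0.487.
Sum of ASFRs = 0.020 + 0.103 + 0.201 + 0.203 + 0.082 + 0.017 = 0.626
TFR = 5 × 0.626 = 3.13
GRR = 0.487 × 3.13 = 1.52431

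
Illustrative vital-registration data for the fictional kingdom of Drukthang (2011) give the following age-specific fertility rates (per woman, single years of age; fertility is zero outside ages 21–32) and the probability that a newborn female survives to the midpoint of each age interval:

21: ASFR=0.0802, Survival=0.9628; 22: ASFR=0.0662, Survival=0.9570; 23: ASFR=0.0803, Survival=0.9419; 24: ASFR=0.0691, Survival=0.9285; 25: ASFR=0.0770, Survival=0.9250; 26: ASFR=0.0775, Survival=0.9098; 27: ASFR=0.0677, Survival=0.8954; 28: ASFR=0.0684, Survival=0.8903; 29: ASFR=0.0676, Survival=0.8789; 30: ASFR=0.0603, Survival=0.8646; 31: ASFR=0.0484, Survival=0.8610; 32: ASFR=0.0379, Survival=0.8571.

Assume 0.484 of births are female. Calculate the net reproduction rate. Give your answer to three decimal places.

0.353

Proportion female at birth = 0.484.
Each age group contributes 1 × ASFR × survival:
  21: 1 × 0.0802 × 0.9628 = 0.07722
  22: 1 × 0.0662 × 0.9570 = 0.06335
  23: 1 × 0.0803 × 0.9419 = 0.07563
  24: 1 × 0.0691 × 0.9285 = 0.06416
  25: 1 × 0.0770 × 0.9250 = 0.07123
  26: 1 × 0.0775 × 0.9098 = 0.07051
  27: 1 × 0.0677 × 0.8954 = 0.06062
  28: 1 × 0.0684 × 0.8903 = 0.06090
  29: 1 × 0.0676 × 0.8789 = 0.05941
  30: 1 × 0.0603 × 0.8646 = 0.05214
  31: 1 × 0.0484 × 0.8610 = 0.04167
  32: 1 × 0.0379 × 0.8571 = 0.03248
Sum = 0.72932
NRR = 0.484 × 0.72932 = 0.35299
An NRR under 1 implies long-run decline under these rates.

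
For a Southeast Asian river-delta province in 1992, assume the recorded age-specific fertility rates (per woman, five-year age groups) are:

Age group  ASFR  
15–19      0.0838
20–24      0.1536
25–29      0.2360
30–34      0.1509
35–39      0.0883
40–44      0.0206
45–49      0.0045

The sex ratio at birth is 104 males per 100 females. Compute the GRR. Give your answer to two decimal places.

Proportion female at birth = 100 / (100 + 104) = 0.49020.
Sum of ASFRs = 0.0838 + 0.1536 + 0.2360 + 0.1509 + 0.0883 + 0.0206 + 0.0045 = 0.7377
TFR = 5 × 0.7377 = 3.6885
GRR = 0.49020 × 3.6885 = 1.80810

1.81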